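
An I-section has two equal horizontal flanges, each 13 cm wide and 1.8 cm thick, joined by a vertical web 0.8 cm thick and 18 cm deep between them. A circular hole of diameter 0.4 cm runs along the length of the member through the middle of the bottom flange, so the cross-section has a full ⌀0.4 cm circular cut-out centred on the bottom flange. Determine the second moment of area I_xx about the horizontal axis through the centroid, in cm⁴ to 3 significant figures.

I_xx ≈ 4980 cm⁴

Decompose the section into non-overlapping parts with the origin at the bottom-left of its bounding rectangle.
Bottom flange: 13 × 1.8, A = 23.4 cm², y = 0.9 cm, Ī = 6.318 cm⁴.
Web: 0.8 × 18, A = 14.4 cm², y = 10.8 cm, Ī = 388.8 cm⁴.
Top flange: 13 × 1.8, A = 23.4 cm², y = 20.7 cm, Ī = 6.318 cm⁴.
Hole (subtracted): ⌀0.4, A = 0.12566 cm², y = 0.9 cm, Ī = 0.0012566 cm⁴.
Centroid: ȳ = ΣA·y / ΣA = 10.82 cm.
Transfer each piece to the horizontal axis through the centroid using Ī + A·d² with d = y − 10.82:
  bottom flange: d = -9.9204 cm → contributes +2309.2 cm⁴
  web: d = -0.02037 cm → contributes +388.81 cm⁴
  top flange: d = 9.8796 cm → contributes +2290.3 cm⁴
  hole: d = -9.9204 cm → contributes −12.368 cm⁴
Total I = 4 976 cm⁴.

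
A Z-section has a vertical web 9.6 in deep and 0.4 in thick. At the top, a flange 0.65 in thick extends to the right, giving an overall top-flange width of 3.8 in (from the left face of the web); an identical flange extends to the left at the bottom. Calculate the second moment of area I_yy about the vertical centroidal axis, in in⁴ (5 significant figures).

Decompose the section into non-overlapping parts with the origin at the bottom-left of its bounding rectangle.
Web: 0.4 × 9.6, A = 3.84 in², x = 3.6 in, Ī = 0.0512 in⁴.
Top flange (beyond web): 3.4 × 0.65, A = 2.21 in², x = 5.5 in, Ī = 2.128967 in⁴.
Bottom flange (beyond web): 3.4 × 0.65, A = 2.21 in², x = 1.7 in, Ī = 2.128967 in⁴.
Centroid: x̄ = ΣA·x / ΣA = 3.6 in.
Transfer each piece to the vertical centroidal axis using Ī + A·d² with d = x − 3.6:
  web: d = 0 in → contributes +0.0512 in⁴
  top flange (beyond web): d = 1.9 in → contributes +10.10707 in⁴
  bottom flange (beyond web): d = -1.9 in → contributes +10.10707 in⁴
Total I = 20.26533 in⁴.

I_yy ≈ 20.265 in⁴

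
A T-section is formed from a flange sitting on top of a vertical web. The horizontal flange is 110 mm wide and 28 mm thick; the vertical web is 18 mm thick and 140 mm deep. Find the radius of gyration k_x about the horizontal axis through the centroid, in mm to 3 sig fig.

Split into non-overlapping primitives; take the origin at the lower-left of the bounding box.
Flange: 110 × 28, A = 3 080 mm², y = 154 mm, Ī = 201 227 mm⁴.
Web: 18 × 140, A = 2 520 mm², y = 70 mm, Ī = 4 116 000 mm⁴.
Centroid: ȳ = ΣA·y / ΣA = 116.2 mm.
Transfer each piece to the horizontal axis through the centroid using Ī + A·d² with d = y − 116.2:
  flange: d = 37.8 mm → contributes +4 602 054 mm⁴
  web: d = -46.2 mm → contributes +9 494 789 mm⁴
Total I = 14 096 843 mm⁴.
Radius of gyration: k = √(I/A) = √(14 096 843 / 5 600) = 50.173 mm.

k_x ≈ 50.2 mm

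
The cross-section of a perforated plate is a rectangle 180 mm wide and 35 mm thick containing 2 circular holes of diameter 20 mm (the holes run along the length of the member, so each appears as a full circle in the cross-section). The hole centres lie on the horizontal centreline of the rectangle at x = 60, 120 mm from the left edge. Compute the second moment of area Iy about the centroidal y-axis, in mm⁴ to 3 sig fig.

Iy ≈ 1.64 × 10⁷ mm⁴

Treat the section as a set of non-overlapping primitives; coordinates are from the bounding-box lower-left.
Plate: 180 × 35, A = 6 300 mm², x = 90 mm, Ī = 17 010 000 mm⁴.
Hole 1 (subtracted): ⌀20, A = 314.16 mm², x = 60 mm, Ī = 7 854 mm⁴.
Hole 2 (subtracted): ⌀20, A = 314.16 mm², x = 120 mm, Ī = 7 854 mm⁴.
By symmetry the centroid is at mid-width, x̄ = 90 mm.
Transfer each piece to the centroidal y-axis using Ī + A·d² with d = x − 90:
  plate: d = 0 mm → contributes +17 010 000 mm⁴
  hole 1: d = -30 mm → contributes −290 597 mm⁴
  hole 2: d = 30 mm → contributes −290 597 mm⁴
Total I = 16 428 805 mm⁴.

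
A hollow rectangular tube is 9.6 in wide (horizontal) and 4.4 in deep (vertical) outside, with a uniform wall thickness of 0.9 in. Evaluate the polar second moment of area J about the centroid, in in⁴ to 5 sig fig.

Treat the section as a set of non-overlapping primitives; coordinates are from the bounding-box lower-left.
Outer rectangle: 9.6 × 4.4, A = 42.24 in², y = 2.2 in, Ī = 68.1472 in⁴.
Inner void (subtracted): 7.8 × 2.6, A = 20.28 in², y = 2.2 in, Ī = 11.4244 in⁴.
By symmetry the centroid is at mid-height, ȳ = 2.2 in.
All pieces are centred on the centroidal x-axis, so I = ΣĪ (holes subtracted) = 56.7228 in⁴.
Repeating about the centroidal y-axis gives I_y = 221.5836 in⁴.
Polar second moment: J = I_x + I_y = 278.3064 in⁴.

J ≈ 278.31 in⁴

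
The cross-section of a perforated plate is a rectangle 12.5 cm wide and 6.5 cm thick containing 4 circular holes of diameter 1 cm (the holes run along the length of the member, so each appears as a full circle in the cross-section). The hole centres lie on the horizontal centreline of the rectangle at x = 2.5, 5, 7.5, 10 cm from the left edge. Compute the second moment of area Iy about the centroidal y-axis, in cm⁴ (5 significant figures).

Split into non-overlapping primitives; take the origin at the lower-left of the bounding box.
Plate: 12.5 × 6.5, A = 81.25 cm², x = 6.25 cm, Ī = 1057.943 cm⁴.
Hole 1 (subtracted): ⌀1, A = 0.7853982 cm², x = 2.5 cm, Ī = 0.04908739 cm⁴.
Hole 2 (subtracted): ⌀1, A = 0.7853982 cm², x = 5 cm, Ī = 0.04908739 cm⁴.
Hole 3 (subtracted): ⌀1, A = 0.7853982 cm², x = 7.5 cm, Ī = 0.04908739 cm⁴.
Hole 4 (subtracted): ⌀1, A = 0.7853982 cm², x = 10 cm, Ī = 0.04908739 cm⁴.
By symmetry the centroid is at mid-width, x̄ = 6.25 cm.
Transfer each piece to the centroidal y-axis using Ī + A·d² with d = x − 6.25:
  plate: d = 0 cm → contributes +1057.943 cm⁴
  hole 1: d = -3.75 cm → contributes −11.09375 cm⁴
  hole 2: d = -1.25 cm → contributes −1.276272 cm⁴
  hole 3: d = 1.25 cm → contributes −1.276272 cm⁴
  hole 4: d = 3.75 cm → contributes −11.09375 cm⁴
Total I = 1033.203 cm⁴.

Iy ≈ 1033.2 cm⁴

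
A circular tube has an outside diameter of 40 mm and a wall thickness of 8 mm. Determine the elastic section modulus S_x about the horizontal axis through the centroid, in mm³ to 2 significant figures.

S_x ≈ 5500 mm³

Decompose the section into non-overlapping parts with the origin at the bottom-left of its bounding rectangle.
Outer circle: ⌀40, A = 1 257 mm², y = 20 mm, Ī = 125 664 mm⁴.
Bore (subtracted): ⌀24, A = 452.4 mm², y = 20 mm, Ī = 16 286 mm⁴.
By symmetry the centroid is at mid-height, ȳ = 20 mm.
All pieces are centred on the horizontal axis through the centroid, so I = ΣĪ (holes subtracted) = 109 378 mm⁴.
Extreme fibre distance c = 20 mm; S = I/c = 5 469 mm³.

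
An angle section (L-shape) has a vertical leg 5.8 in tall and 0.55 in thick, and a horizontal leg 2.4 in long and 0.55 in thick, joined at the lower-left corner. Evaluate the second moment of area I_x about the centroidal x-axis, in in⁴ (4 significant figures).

Break the section into simple shapes (no overlaps), measuring from the bottom-left corner of the bounding box.
Vertical leg: 0.55 × 5.8, A = 3.19 in², y = 2.9 in, Ī = 8.94263 in⁴.
Horizontal leg (remainder): 1.85 × 0.55, A = 1.0175 in², y = 0.275 in, Ī = 0.0256495 in⁴.
Centroid: ȳ = ΣA·y / ΣA = 2.2652 in.
Transfer each piece to the centroidal x-axis using Ī + A·d² with d = y − 2.2652:
  vertical leg: d = 0.634804 in → contributes +10.2281 in⁴
  horizontal leg (remainder): d = -1.9902 in → contributes +4.05585 in⁴
Total I = 14.284 in⁴.

I_x ≈ 14.28 in⁴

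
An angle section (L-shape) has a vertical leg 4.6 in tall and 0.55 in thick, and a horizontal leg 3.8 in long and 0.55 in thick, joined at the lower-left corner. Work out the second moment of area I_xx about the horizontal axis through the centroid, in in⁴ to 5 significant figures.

Split into non-overlapping primitives; take the origin at the lower-left of the bounding box.
Vertical leg: 0.55 × 4.6, A = 2.53 in², y = 2.3 in, Ī = 4.461233 in⁴.
Horizontal leg (remainder): 3.25 × 0.55, A = 1.7875 in², y = 0.275 in, Ī = 0.0450599 in⁴.
Centroid: ȳ = ΣA·y / ΣA = 1.461624 in.
Transfer each piece to the horizontal axis through the centroid using Ī + A·d² with d = y − 1.461624:
  vertical leg: d = 0.8383758 in → contributes +6.239504 in⁴
  horizontal leg (remainder): d = -1.186624 in → contributes +2.561998 in⁴
Total I = 8.801502 in⁴.

I_xx ≈ 8.8015 in⁴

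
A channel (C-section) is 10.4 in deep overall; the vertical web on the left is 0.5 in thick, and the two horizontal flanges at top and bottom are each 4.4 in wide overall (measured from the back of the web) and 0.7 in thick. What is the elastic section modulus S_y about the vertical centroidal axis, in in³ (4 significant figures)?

Decompose the section into non-overlapping parts with the origin at the bottom-left of its bounding rectangle.
Web: 0.5 × 10.4, A = 5.2 in², x = 0.25 in, Ī = 0.108333 in⁴.
Top flange (beyond web): 3.9 × 0.7, A = 2.73 in², x = 2.45 in, Ī = 3.46028 in⁴.
Bottom flange (beyond web): 3.9 × 0.7, A = 2.73 in², x = 2.45 in, Ī = 3.46028 in⁴.
Centroid: x̄ = ΣA·x / ΣA = 1.37683 in.
Transfer each piece to the vertical centroidal axis using Ī + A·d² with d = x − 1.37683:
  web: d = -1.12683 in → contributes +6.711 in⁴
  top flange (beyond web): d = 1.07317 in → contributes +6.6044 in⁴
  bottom flange (beyond web): d = 1.07317 in → contributes +6.6044 in⁴
Total I = 19.9198 in⁴.
Extreme fibre distance c = 3.02317 in; S = I/c = 6.58905 in³.

S_y ≈ 6.589 in³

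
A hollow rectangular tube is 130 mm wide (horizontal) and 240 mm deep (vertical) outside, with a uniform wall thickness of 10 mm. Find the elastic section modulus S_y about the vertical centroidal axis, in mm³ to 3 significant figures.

Decompose the section into non-overlapping parts with the origin at the bottom-left of its bounding rectangle.
Outer rectangle: 130 × 240, A = 31 200 mm², x = 65 mm, Ī = 43 940 000 mm⁴.
Inner void (subtracted): 110 × 220, A = 24 200 mm², x = 65 mm, Ī = 24 401 667 mm⁴.
By symmetry the centroid is at mid-width, x̄ = 65 mm.
All pieces are centred on the vertical centroidal axis, so I = ΣĪ (holes subtracted) = 19 538 333 mm⁴.
Extreme fibre distance c = 65 mm; S = I/c = 300 590 mm³.

S_y ≈ 3.01 × 10⁵ mm³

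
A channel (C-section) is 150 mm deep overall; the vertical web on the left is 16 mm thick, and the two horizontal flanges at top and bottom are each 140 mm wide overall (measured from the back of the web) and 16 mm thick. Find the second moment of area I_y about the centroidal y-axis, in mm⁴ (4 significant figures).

I_y ≈ 1.246 × 10⁷ mm⁴

Break the section into simple shapes (no overlaps), measuring from the bottom-left corner of the bounding box.
Web: 16 × 150, A = 2 400 mm², x = 8 mm, Ī = 51 200 mm⁴.
Top flange (beyond web): 124 × 16, A = 1 984 mm², x = 78 mm, Ī = 2 542 165 mm⁴.
Bottom flange (beyond web): 124 × 16, A = 1 984 mm², x = 78 mm, Ī = 2 542 165 mm⁴.
Centroid: x̄ = ΣA·x / ΣA = 51.6181 mm.
Transfer each piece to the centroidal y-axis using Ī + A·d² with d = x − 51.6181:
  web: d = -43.6181 mm → contributes +4 617 291 mm⁴
  top flange (beyond web): d = 26.3819 mm → contributes +3 923 040 mm⁴
  bottom flange (beyond web): d = 26.3819 mm → contributes +3 923 040 mm⁴
Total I = 12 463 370 mm⁴.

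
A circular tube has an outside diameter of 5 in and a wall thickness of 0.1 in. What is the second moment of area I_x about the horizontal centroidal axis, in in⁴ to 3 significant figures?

I_x ≈ 4.62 in⁴

Treat the section as a set of non-overlapping primitives; coordinates are from the bounding-box lower-left.
Outer circle: ⌀5, A = 19.635 in², y = 2.5 in, Ī = 30.68 in⁴.
Bore (subtracted): ⌀4.8, A = 18.096 in², y = 2.5 in, Ī = 26.058 in⁴.
By symmetry the centroid is at mid-height, ȳ = 2.5 in.
All pieces are centred on the horizontal centroidal axis, so I = ΣĪ (holes subtracted) = 4.622 in⁴.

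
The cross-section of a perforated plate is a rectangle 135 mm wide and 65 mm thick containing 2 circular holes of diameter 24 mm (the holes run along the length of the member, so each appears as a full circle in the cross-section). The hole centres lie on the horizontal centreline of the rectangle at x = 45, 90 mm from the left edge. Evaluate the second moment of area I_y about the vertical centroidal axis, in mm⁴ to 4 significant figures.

I_y ≈ 1.284 × 10⁷ mm⁴

Treat the section as a set of non-overlapping primitives; coordinates are from the bounding-box lower-left.
Plate: 135 × 65, A = 8 775 mm², x = 67.5 mm, Ī = 13 327 031 mm⁴.
Hole 1 (subtracted): ⌀24, A = 452.389 mm², x = 45 mm, Ī = 16 286 mm⁴.
Hole 2 (subtracted): ⌀24, A = 452.389 mm², x = 90 mm, Ī = 16 286 mm⁴.
By symmetry the centroid is at mid-width, x̄ = 67.5 mm.
Transfer each piece to the vertical centroidal axis using Ī + A·d² with d = x − 67.5:
  plate: d = 0 mm → contributes +13 327 031 mm⁴
  hole 1: d = -22.5 mm → contributes −245 308 mm⁴
  hole 2: d = 22.5 mm → contributes −245 308 mm⁴
Total I = 12 836 415 mm⁴.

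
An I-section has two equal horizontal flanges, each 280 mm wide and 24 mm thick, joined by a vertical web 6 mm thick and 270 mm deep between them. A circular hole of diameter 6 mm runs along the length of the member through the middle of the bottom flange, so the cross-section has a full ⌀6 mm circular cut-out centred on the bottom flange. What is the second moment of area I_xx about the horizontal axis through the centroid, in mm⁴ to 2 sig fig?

I_xx ≈ 3.0 × 10⁸ mm⁴

Break the section into simple shapes (no overlaps), measuring from the bottom-left corner of the bounding box.
Bottom flange: 280 × 24, A = 6 720 mm², y = 12 mm, Ī = 322 560 mm⁴.
Web: 6 × 270, A = 1 620 mm², y = 159 mm, Ī = 9 841 500 mm⁴.
Top flange: 280 × 24, A = 6 720 mm², y = 306 mm, Ī = 322 560 mm⁴.
Hole (subtracted): ⌀6, A = 28.27 mm², y = 12 mm, Ī = 63.62 mm⁴.
Centroid: ȳ = ΣA·y / ΣA = 159.3 mm.
Transfer each piece to the horizontal axis through the centroid using Ī + A·d² with d = y − 159.3:
  bottom flange: d = -147.3 mm → contributes +146 081 837 mm⁴
  web: d = -0.2765 mm → contributes +9 841 624 mm⁴
  top flange: d = 146.7 mm → contributes +144 989 271 mm⁴
  hole: d = -147.3 mm → contributes −613 344 mm⁴
Total I = 300 299 387 mm⁴.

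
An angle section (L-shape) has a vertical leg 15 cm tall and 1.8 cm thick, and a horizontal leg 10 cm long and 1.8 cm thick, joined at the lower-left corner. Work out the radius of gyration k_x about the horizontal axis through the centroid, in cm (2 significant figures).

k_x ≈ 4.7 cm

Break the section into simple shapes (no overlaps), measuring from the bottom-left corner of the bounding box.
Vertical leg: 1.8 × 15, A = 27 cm², y = 7.5 cm, Ī = 506.3 cm⁴.
Horizontal leg (remainder): 8.2 × 1.8, A = 14.76 cm², y = 0.9 cm, Ī = 3.985 cm⁴.
Centroid: ȳ = ΣA·y / ΣA = 5.167 cm.
Transfer each piece to the horizontal axis through the centroid using Ī + A·d² with d = y − 5.167:
  vertical leg: d = 2.333 cm → contributes +653.2 cm⁴
  horizontal leg (remainder): d = -4.267 cm → contributes +272.8 cm⁴
Total I = 925.9 cm⁴.
Radius of gyration: k = √(I/A) = √(925.9 / 41.76) = 4.709 cm.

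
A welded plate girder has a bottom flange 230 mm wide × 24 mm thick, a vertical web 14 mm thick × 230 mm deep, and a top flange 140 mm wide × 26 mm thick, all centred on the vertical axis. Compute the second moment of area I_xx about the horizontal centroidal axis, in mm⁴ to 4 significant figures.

Split into non-overlapping primitives; take the origin at the lower-left of the bounding box.
Bottom plate: 230 × 24, A = 5 520 mm², y = 12 mm, Ī = 264 960 mm⁴.
Web plate: 14 × 230, A = 3 220 mm², y = 139 mm, Ī = 14 194 833 mm⁴.
Top plate: 140 × 26, A = 3 640 mm², y = 267 mm, Ī = 205 053 mm⁴.
Centroid: ȳ = ΣA·y / ΣA = 120.008 mm.
Transfer each piece to the horizontal centroidal axis using Ī + A·d² with d = y − 120.008:
  bottom plate: d = -108.008 mm → contributes +64 659 871 mm⁴
  web plate: d = 18.9919 mm → contributes +15 356 265 mm⁴
  top plate: d = 146.992 mm → contributes +78 853 169 mm⁴
Total I = 158 869 306 mm⁴.

I_xx ≈ 1.589 × 10⁸ mm⁴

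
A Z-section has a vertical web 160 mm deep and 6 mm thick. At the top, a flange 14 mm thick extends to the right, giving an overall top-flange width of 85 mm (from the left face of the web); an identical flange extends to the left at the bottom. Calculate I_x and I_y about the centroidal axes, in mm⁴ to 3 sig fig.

Break the section into simple shapes (no overlaps), measuring from the bottom-left corner of the bounding box.
Web: 6 × 160, A = 960 mm², y = 80 mm, Ī = 2 048 000 mm⁴.
Top flange (beyond web): 79 × 14, A = 1 106 mm², y = 153 mm, Ī = 18 065 mm⁴.
Bottom flange (beyond web): 79 × 14, A = 1 106 mm², y = 7 mm, Ī = 18 065 mm⁴.
Centroid: ȳ = ΣA·y / ΣA = 80 mm.
Transfer each piece to the centroidal x-axis using Ī + A·d² with d = y − 80:
  web: d = 0 mm → contributes +2 048 000 mm⁴
  top flange (beyond web): d = 73 mm → contributes +5 911 939 mm⁴
  bottom flange (beyond web): d = -73 mm → contributes +5 911 939 mm⁴
Total I = 13 871 877 mm⁴.
For the y-axis: x̄ = 82 mm.
Repeating about the centroidal y-axis gives I_y = 5 148 729 mm⁴.

I_x ≈ 1.39 × 10⁷ mm⁴, I_y ≈ 5.15 × 10⁶ mm⁴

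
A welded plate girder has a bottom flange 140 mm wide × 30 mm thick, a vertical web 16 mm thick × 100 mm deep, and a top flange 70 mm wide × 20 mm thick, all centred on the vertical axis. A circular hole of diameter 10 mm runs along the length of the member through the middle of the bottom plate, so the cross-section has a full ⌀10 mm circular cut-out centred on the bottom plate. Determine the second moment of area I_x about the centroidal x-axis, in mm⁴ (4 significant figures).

I_x ≈ 1.940 × 10⁷ mm⁴

Break the section into simple shapes (no overlaps), measuring from the bottom-left corner of the bounding box.
Bottom plate: 140 × 30, A = 4 200 mm², y = 15 mm, Ī = 315 000 mm⁴.
Web plate: 16 × 100, A = 1 600 mm², y = 80 mm, Ī = 1 333 333 mm⁴.
Top plate: 70 × 20, A = 1 400 mm², y = 140 mm, Ī = 46666.7 mm⁴.
Hole (subtracted): ⌀10, A = 78.5398 mm², y = 15 mm, Ī = 490.874 mm⁴.
Centroid: ȳ = ΣA·y / ΣA = 54.1774 mm.
Transfer each piece to the centroidal x-axis using Ī + A·d² with d = y − 54.1774:
  bottom plate: d = -39.1774 mm → contributes +6 761 435 mm⁴
  web plate: d = 25.8226 mm → contributes +2 400 227 mm⁴
  top plate: d = 85.8226 mm → contributes +10 358 403 mm⁴
  hole: d = -39.1774 mm → contributes −121 039 mm⁴
Total I = 19 399 026 mm⁴.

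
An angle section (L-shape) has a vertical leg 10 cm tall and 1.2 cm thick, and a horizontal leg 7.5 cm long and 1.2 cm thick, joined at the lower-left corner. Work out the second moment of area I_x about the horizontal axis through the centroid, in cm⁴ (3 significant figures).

Decompose the section into non-overlapping parts with the origin at the bottom-left of its bounding rectangle.
Vertical leg: 1.2 × 10, A = 12 cm², y = 5 cm, Ī = 100 cm⁴.
Horizontal leg (remainder): 6.3 × 1.2, A = 7.56 cm², y = 0.6 cm, Ī = 0.9072 cm⁴.
Centroid: ȳ = ΣA·y / ΣA = 3.2994 cm.
Transfer each piece to the horizontal axis through the centroid using Ī + A·d² with d = y − 3.2994:
  vertical leg: d = 1.7006 cm → contributes +134.71 cm⁴
  horizontal leg (remainder): d = -2.6994 cm → contributes +55.995 cm⁴
Total I = 190.7 cm⁴.

I_x ≈ 191 cm⁴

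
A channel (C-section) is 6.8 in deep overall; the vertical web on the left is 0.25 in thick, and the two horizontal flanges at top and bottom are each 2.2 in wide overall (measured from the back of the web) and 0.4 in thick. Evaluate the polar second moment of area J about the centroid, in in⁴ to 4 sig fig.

Break the section into simple shapes (no overlaps), measuring from the bottom-left corner of the bounding box.
Web: 0.25 × 6.8, A = 1.7 in², y = 3.4 in, Ī = 6.55067 in⁴.
Top flange (beyond web): 1.95 × 0.4, A = 0.78 in², y = 6.6 in, Ī = 0.0104 in⁴.
Bottom flange (beyond web): 1.95 × 0.4, A = 0.78 in², y = 0.2 in, Ī = 0.0104 in⁴.
By symmetry the centroid is at mid-height, ȳ = 3.4 in.
Transfer each piece to the centroidal x-axis using Ī + A·d² with d = y − 3.4:
  web: d = 0 in → contributes +6.55067 in⁴
  top flange (beyond web): d = 3.2 in → contributes +7.9976 in⁴
  bottom flange (beyond web): d = -3.2 in → contributes +7.9976 in⁴
Total I = 22.5459 in⁴.
For the y-axis: x̄ = 0.65138 in.
Repeating about the centroidal y-axis gives I_y = 1.48751 in⁴.
Polar second moment: J = I_x + I_y = 24.0334 in⁴.

J ≈ 24.03 in⁴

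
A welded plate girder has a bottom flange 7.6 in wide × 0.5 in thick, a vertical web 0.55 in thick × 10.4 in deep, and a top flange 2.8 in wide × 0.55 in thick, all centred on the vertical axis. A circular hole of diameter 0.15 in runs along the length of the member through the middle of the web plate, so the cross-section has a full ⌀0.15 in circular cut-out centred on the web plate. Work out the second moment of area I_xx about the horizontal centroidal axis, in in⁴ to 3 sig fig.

Decompose the section into non-overlapping parts with the origin at the bottom-left of its bounding rectangle.
Bottom plate: 7.6 × 0.5, A = 3.8 in², y = 0.25 in, Ī = 0.079167 in⁴.
Web plate: 0.55 × 10.4, A = 5.72 in², y = 5.7 in, Ī = 51.556 in⁴.
Top plate: 2.8 × 0.55, A = 1.54 in², y = 11.175 in, Ī = 0.038821 in⁴.
Hole (subtracted): ⌀0.15, A = 0.017671 in², y = 5.7 in, Ī = 0.00002485 in⁴.
Centroid: ȳ = ΣA·y / ΣA = 4.5881 in.
Transfer each piece to the horizontal centroidal axis using Ī + A·d² with d = y − 4.5881:
  bottom plate: d = -4.3381 in → contributes +71.59 in⁴
  web plate: d = 1.1119 in → contributes +58.629 in⁴
  top plate: d = 6.5869 in → contributes +66.856 in⁴
  hole: d = 1.1119 in → contributes −0.021874 in⁴
Total I = 197.05 in⁴.

I_xx ≈ 197 in⁴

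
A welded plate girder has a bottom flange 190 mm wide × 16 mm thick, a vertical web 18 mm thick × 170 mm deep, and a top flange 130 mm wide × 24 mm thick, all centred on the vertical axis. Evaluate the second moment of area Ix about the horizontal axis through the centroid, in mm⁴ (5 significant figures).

Ix ≈ 6.3190 × 10⁷ mm⁴

Treat the section as a set of non-overlapping primitives; coordinates are from the bounding-box lower-left.
Bottom plate: 190 × 16, A = 3 040 mm², y = 8 mm, Ī = 64853.33 mm⁴.
Web plate: 18 × 170, A = 3 060 mm², y = 101 mm, Ī = 7 369 500 mm⁴.
Top plate: 130 × 24, A = 3 120 mm², y = 198 mm, Ī = 149 760 mm⁴.
Centroid: ȳ = ΣA·y / ΣA = 103.1605 mm.
Transfer each piece to the horizontal axis through the centroid using Ī + A·d² with d = y − 103.1605:
  bottom plate: d = -95.16052 mm → contributes +27 593 648 mm⁴
  web plate: d = -2.160521 mm → contributes +7 383 784 mm⁴
  top plate: d = 94.83948 mm → contributes +28 212 684 mm⁴
Total I = 63 190 116 mm⁴.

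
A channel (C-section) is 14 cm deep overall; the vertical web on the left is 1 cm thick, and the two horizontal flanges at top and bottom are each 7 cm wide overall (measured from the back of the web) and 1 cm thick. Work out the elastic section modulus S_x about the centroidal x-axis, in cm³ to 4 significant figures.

Split into non-overlapping primitives; take the origin at the lower-left of the bounding box.
Web: 1 × 14, A = 14 cm², y = 7 cm, Ī = 228.667 cm⁴.
Top flange (beyond web): 6 × 1, A = 6 cm², y = 13.5 cm, Ī = 0.5 cm⁴.
Bottom flange (beyond web): 6 × 1, A = 6 cm², y = 0.5 cm, Ī = 0.5 cm⁴.
By symmetry the centroid is at mid-height, ȳ = 7 cm.
Transfer each piece to the centroidal x-axis using Ī + A·d² with d = y − 7:
  web: d = 0 cm → contributes +228.667 cm⁴
  top flange (beyond web): d = 6.5 cm → contributes +254 cm⁴
  bottom flange (beyond web): d = -6.5 cm → contributes +254 cm⁴
Total I = 736.667 cm⁴.
Extreme fibre distance c = 7 cm; S = I/c = 105.238 cm³.

S_x ≈ 105.2 cm³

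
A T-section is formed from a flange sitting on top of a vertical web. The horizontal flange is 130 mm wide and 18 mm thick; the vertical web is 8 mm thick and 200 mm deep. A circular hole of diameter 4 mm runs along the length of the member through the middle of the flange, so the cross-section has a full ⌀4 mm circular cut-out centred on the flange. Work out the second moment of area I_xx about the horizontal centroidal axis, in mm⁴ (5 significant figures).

I_xx ≈ 1.6662 × 10⁷ mm⁴

Break the section into simple shapes (no overlaps), measuring from the bottom-left corner of the bounding box.
Flange: 130 × 18, A = 2 340 mm², y = 209 mm, Ī = 63 180 mm⁴.
Web: 8 × 200, A = 1 600 mm², y = 100 mm, Ī = 5 333 333 mm⁴.
Hole (subtracted): ⌀4, A = 12.56637 mm², y = 209 mm, Ī = 12.56637 mm⁴.
Centroid: ȳ = ΣA·y / ΣA = 164.5944 mm.
Transfer each piece to the horizontal centroidal axis using Ī + A·d² with d = y − 164.5944:
  flange: d = 44.40559 mm → contributes +4 677 324 mm⁴
  web: d = -64.59441 mm → contributes +12 009 234 mm⁴
  hole: d = 44.40559 mm → contributes −24791.64 mm⁴
Total I = 16 661 766 mm⁴.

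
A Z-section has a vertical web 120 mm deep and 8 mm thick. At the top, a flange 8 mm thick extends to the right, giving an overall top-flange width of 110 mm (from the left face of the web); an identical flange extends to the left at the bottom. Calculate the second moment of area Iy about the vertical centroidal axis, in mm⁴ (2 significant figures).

Treat the section as a set of non-overlapping primitives; coordinates are from the bounding-box lower-left.
Web: 8 × 120, A = 960 mm², x = 106 mm, Ī = 5 120 mm⁴.
Top flange (beyond web): 102 × 8, A = 816 mm², x = 161 mm, Ī = 707 472 mm⁴.
Bottom flange (beyond web): 102 × 8, A = 816 mm², x = 51 mm, Ī = 707 472 mm⁴.
Centroid: x̄ = ΣA·x / ΣA = 106 mm.
Transfer each piece to the vertical centroidal axis using Ī + A·d² with d = x − 106:
  web: d = 0 mm → contributes +5 120 mm⁴
  top flange (beyond web): d = 55 mm → contributes +3 175 872 mm⁴
  bottom flange (beyond web): d = -55 mm → contributes +3 175 872 mm⁴
Total I = 6 356 864 mm⁴.

Iy ≈ 6.4 × 10⁶ mm⁴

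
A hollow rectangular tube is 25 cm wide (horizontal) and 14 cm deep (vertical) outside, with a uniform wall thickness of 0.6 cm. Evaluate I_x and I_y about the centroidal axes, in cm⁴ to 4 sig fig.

Split into non-overlapping primitives; take the origin at the lower-left of the bounding box.
Outer rectangle: 25 × 14, A = 350 cm², y = 7 cm, Ī = 5716.67 cm⁴.
Inner void (subtracted): 23.8 × 12.8, A = 304.64 cm², y = 7 cm, Ī = 4159.35 cm⁴.
By symmetry the centroid is at mid-height, ȳ = 7 cm.
All pieces are centred on the centroidal x-axis, so I = ΣĪ (holes subtracted) = 1557.32 cm⁴.
Repeating about the centroidal y-axis gives I_y = 3849.14 cm⁴.

I_x ≈ 1557 cm⁴, I_y ≈ 3849 cm⁴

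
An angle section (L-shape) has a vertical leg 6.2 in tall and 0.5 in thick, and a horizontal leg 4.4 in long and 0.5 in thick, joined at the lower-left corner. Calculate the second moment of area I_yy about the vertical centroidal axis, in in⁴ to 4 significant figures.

I_yy ≈ 8.330 in⁴

Split into non-overlapping primitives; take the origin at the lower-left of the bounding box.
Vertical leg: 0.5 × 6.2, A = 3.1 in², x = 0.25 in, Ī = 0.0645833 in⁴.
Horizontal leg (remainder): 3.9 × 0.5, A = 1.95 in², x = 2.45 in, Ī = 2.47163 in⁴.
Centroid: x̄ = ΣA·x / ΣA = 1.0995 in.
Transfer each piece to the vertical centroidal axis using Ī + A·d² with d = x − 1.0995:
  vertical leg: d = -0.849505 in → contributes +2.30173 in⁴
  horizontal leg (remainder): d = 1.3505 in → contributes +6.02811 in⁴
Total I = 8.32983 in⁴.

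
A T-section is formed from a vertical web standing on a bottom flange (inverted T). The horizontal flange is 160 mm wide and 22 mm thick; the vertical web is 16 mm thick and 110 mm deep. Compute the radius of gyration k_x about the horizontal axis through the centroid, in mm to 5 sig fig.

k_x ≈ 36.483 mm

Treat the section as a set of non-overlapping primitives; coordinates are from the bounding-box lower-left.
Flange: 160 × 22, A = 3 520 mm², y = 11 mm, Ī = 141973.3 mm⁴.
Web: 16 × 110, A = 1 760 mm², y = 77 mm, Ī = 1 774 667 mm⁴.
Centroid: ȳ = ΣA·y / ΣA = 33 mm.
Transfer each piece to the horizontal axis through the centroid using Ī + A·d² with d = y − 33:
  flange: d = -22 mm → contributes +1 845 653 mm⁴
  web: d = 44 mm → contributes +5 182 027 mm⁴
Total I = 7 027 680 mm⁴.
Radius of gyration: k = √(I/A) = √(7 027 680 / 5 280) = 36.48287 mm.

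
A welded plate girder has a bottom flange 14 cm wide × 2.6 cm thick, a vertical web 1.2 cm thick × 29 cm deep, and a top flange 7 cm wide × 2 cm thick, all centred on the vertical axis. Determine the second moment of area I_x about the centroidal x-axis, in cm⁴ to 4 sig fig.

I_x ≈ 1.341 × 10⁴ cm⁴

Break the section into simple shapes (no overlaps), measuring from the bottom-left corner of the bounding box.
Bottom plate: 14 × 2.6, A = 36.4 cm², y = 1.3 cm, Ī = 20.5053 cm⁴.
Web plate: 1.2 × 29, A = 34.8 cm², y = 17.1 cm, Ī = 2438.9 cm⁴.
Top plate: 7 × 2, A = 14 cm², y = 32.6 cm, Ī = 4.66667 cm⁴.
Centroid: ȳ = ΣA·y / ΣA = 12.8967 cm.
Transfer each piece to the centroidal x-axis using Ī + A·d² with d = y − 12.8967:
  bottom plate: d = -11.5967 cm → contributes +4915.71 cm⁴
  web plate: d = 4.20329 cm → contributes +3053.73 cm⁴
  top plate: d = 19.7033 cm → contributes +5439.74 cm⁴
Total I = 13409.2 cm⁴.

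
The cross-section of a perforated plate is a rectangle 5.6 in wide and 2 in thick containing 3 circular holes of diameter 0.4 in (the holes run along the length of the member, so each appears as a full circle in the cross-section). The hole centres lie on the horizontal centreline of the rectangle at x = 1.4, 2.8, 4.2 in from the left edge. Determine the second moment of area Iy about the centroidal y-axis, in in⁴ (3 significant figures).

Treat the section as a set of non-overlapping primitives; coordinates are from the bounding-box lower-left.
Plate: 5.6 × 2, A = 11.2 in², x = 2.8 in, Ī = 29.269 in⁴.
Hole 1 (subtracted): ⌀0.4, A = 0.12566 in², x = 1.4 in, Ī = 0.0012566 in⁴.
Hole 2 (subtracted): ⌀0.4, A = 0.12566 in², x = 2.8 in, Ī = 0.0012566 in⁴.
Hole 3 (subtracted): ⌀0.4, A = 0.12566 in², x = 4.2 in, Ī = 0.0012566 in⁴.
By symmetry the centroid is at mid-width, x̄ = 2.8 in.
Transfer each piece to the centroidal y-axis using Ī + A·d² with d = x − 2.8:
  plate: d = 0 in → contributes +29.269 in⁴
  hole 1: d = -1.4 in → contributes −0.24756 in⁴
  hole 2: d = 0 in → contributes −0.0012566 in⁴
  hole 3: d = 1.4 in → contributes −0.24756 in⁴
Total I = 28.773 in⁴.

Iy ≈ 28.8 in⁴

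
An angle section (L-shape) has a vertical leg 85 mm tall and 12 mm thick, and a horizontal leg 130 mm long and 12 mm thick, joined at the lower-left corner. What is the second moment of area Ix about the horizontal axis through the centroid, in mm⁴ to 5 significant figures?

Break the section into simple shapes (no overlaps), measuring from the bottom-left corner of the bounding box.
Vertical leg: 12 × 85, A = 1 020 mm², y = 42.5 mm, Ī = 614 125 mm⁴.
Horizontal leg (remainder): 118 × 12, A = 1 416 mm², y = 6 mm, Ī = 16 992 mm⁴.
Centroid: ȳ = ΣA·y / ΣA = 21.28325 mm.
Transfer each piece to the horizontal axis through the centroid using Ī + A·d² with d = y − 21.28325:
  vertical leg: d = 21.21675 mm → contributes +1 073 278 mm⁴
  horizontal leg (remainder): d = -15.28325 mm → contributes +347738.1 mm⁴
Total I = 1 421 017 mm⁴.

Ix ≈ 1.4210 × 10⁶ mm⁴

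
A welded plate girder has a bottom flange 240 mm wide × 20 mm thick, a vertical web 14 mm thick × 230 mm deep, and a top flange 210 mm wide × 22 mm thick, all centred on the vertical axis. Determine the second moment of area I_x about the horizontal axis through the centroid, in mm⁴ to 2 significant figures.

Split into non-overlapping primitives; take the origin at the lower-left of the bounding box.
Bottom plate: 240 × 20, A = 4 800 mm², y = 10 mm, Ī = 160 000 mm⁴.
Web plate: 14 × 230, A = 3 220 mm², y = 135 mm, Ī = 14 194 833 mm⁴.
Top plate: 210 × 22, A = 4 620 mm², y = 261 mm, Ī = 186 340 mm⁴.
Centroid: ȳ = ΣA·y / ΣA = 133.6 mm.
Transfer each piece to the horizontal axis through the centroid using Ī + A·d² with d = y − 133.6:
  bottom plate: d = -123.6 mm → contributes +73 472 136 mm⁴
  web plate: d = 1.415 mm → contributes +14 201 276 mm⁴
  top plate: d = 127.4 mm → contributes +75 189 588 mm⁴
Total I = 162 863 001 mm⁴.

I_x ≈ 1.6 × 10⁸ mm⁴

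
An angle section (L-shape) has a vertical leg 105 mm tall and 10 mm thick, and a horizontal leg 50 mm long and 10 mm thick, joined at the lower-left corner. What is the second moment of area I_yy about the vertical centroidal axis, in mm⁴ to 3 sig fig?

Split into non-overlapping primitives; take the origin at the lower-left of the bounding box.
Vertical leg: 10 × 105, A = 1 050 mm², x = 5 mm, Ī = 8 750 mm⁴.
Horizontal leg (remainder): 40 × 10, A = 400 mm², x = 30 mm, Ī = 53 333 mm⁴.
Centroid: x̄ = ΣA·x / ΣA = 11.897 mm.
Transfer each piece to the vertical centroidal axis using Ī + A·d² with d = x − 11.897:
  vertical leg: d = -6.8966 mm → contributes +58 691 mm⁴
  horizontal leg (remainder): d = 18.103 mm → contributes +184 427 mm⁴
Total I = 243 118 mm⁴.

I_yy ≈ 2.43 × 10⁵ mm⁴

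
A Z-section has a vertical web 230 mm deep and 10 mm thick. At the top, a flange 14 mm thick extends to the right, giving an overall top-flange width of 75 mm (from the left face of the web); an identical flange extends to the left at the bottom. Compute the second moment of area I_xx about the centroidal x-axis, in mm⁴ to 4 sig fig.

Treat the section as a set of non-overlapping primitives; coordinates are from the bounding-box lower-left.
Web: 10 × 230, A = 2 300 mm², y = 115 mm, Ī = 10 139 167 mm⁴.
Top flange (beyond web): 65 × 14, A = 910 mm², y = 223 mm, Ī = 14863.3 mm⁴.
Bottom flange (beyond web): 65 × 14, A = 910 mm², y = 7 mm, Ī = 14863.3 mm⁴.
Centroid: ȳ = ΣA·y / ΣA = 115 mm.
Transfer each piece to the centroidal x-axis using Ī + A·d² with d = y − 115:
  web: d = 0 mm → contributes +10 139 167 mm⁴
  top flange (beyond web): d = 108 mm → contributes +10 629 103 mm⁴
  bottom flange (beyond web): d = -108 mm → contributes +10 629 103 mm⁴
Total I = 31 397 373 mm⁴.

I_xx ≈ 3.140 × 10⁷ mm⁴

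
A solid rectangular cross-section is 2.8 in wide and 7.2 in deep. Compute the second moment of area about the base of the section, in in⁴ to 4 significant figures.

The section: 2.8 × 7.2, A = 20.16 in², y = 3.6 in, Ī = 87.0912 in⁴.
Transfer it to the base of the section using Ī + A·d² with d = y − 0:
  the section: d = 3.6 in → contributes +348.365 in⁴
Total I = 348.365 in⁴.

I_base ≈ 348.4 in⁴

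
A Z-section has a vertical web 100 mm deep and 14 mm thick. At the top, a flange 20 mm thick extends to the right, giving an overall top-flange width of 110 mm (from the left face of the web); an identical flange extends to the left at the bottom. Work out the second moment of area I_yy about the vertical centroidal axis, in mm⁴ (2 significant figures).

I_yy ≈ 1.5 × 10⁷ mm⁴

Break the section into simple shapes (no overlaps), measuring from the bottom-left corner of the bounding box.
Web: 14 × 100, A = 1 400 mm², x = 103 mm, Ī = 22 867 mm⁴.
Top flange (beyond web): 96 × 20, A = 1 920 mm², x = 158 mm, Ī = 1 474 560 mm⁴.
Bottom flange (beyond web): 96 × 20, A = 1 920 mm², x = 48 mm, Ī = 1 474 560 mm⁴.
Centroid: x̄ = ΣA·x / ΣA = 103 mm.
Transfer each piece to the vertical centroidal axis using Ī + A·d² with d = x − 103:
  web: d = 0 mm → contributes +22 867 mm⁴
  top flange (beyond web): d = 55 mm → contributes +7 282 560 mm⁴
  bottom flange (beyond web): d = -55 mm → contributes +7 282 560 mm⁴
Total I = 14 587 987 mm⁴.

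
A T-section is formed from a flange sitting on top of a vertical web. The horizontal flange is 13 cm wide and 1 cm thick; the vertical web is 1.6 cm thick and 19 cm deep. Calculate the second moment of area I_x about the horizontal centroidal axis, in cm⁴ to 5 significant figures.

I_x ≈ 1826.2 cm⁴

Decompose the section into non-overlapping parts with the origin at the bottom-left of its bounding rectangle.
Flange: 13 × 1, A = 13 cm², y = 19.5 cm, Ī = 1.083333 cm⁴.
Web: 1.6 × 19, A = 30.4 cm², y = 9.5 cm, Ī = 914.5333 cm⁴.
Centroid: ȳ = ΣA·y / ΣA = 12.49539 cm.
Transfer each piece to the horizontal centroidal axis using Ī + A·d² with d = y − 12.49539:
  flange: d = 7.004608 cm → contributes +638.9223 cm⁴
  web: d = -2.995392 cm → contributes +1187.293 cm⁴
Total I = 1826.216 cm⁴.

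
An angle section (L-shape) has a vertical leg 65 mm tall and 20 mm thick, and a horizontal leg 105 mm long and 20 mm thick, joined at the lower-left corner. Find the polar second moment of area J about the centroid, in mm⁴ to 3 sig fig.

J ≈ 3.98 × 10⁶ mm⁴

Treat the section as a set of non-overlapping primitives; coordinates are from the bounding-box lower-left.
Vertical leg: 20 × 65, A = 1 300 mm², y = 32.5 mm, Ī = 457 708 mm⁴.
Horizontal leg (remainder): 85 × 20, A = 1 700 mm², y = 10 mm, Ī = 56 667 mm⁴.
Centroid: ȳ = ΣA·y / ΣA = 19.75 mm.
Transfer each piece to the centroidal x-axis using Ī + A·d² with d = y − 19.75:
  vertical leg: d = 12.75 mm → contributes +669 040 mm⁴
  horizontal leg (remainder): d = -9.75 mm → contributes +218 273 mm⁴
Total I = 887 313 mm⁴.
For the y-axis: x̄ = 39.75 mm.
Repeating about the centroidal y-axis gives I_y = 3 097 313 mm⁴.
Polar second moment: J = I_x + I_y = 3 984 625 mm⁴.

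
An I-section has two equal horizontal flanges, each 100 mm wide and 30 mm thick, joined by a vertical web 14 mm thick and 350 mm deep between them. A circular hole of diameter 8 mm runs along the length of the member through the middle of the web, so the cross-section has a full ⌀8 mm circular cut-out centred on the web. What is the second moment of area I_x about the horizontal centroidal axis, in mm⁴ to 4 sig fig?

I_x ≈ 2.671 × 10⁸ mm⁴

Decompose the section into non-overlapping parts with the origin at the bottom-left of its bounding rectangle.
Bottom flange: 100 × 30, A = 3 000 mm², y = 15 mm, Ī = 225 000 mm⁴.
Web: 14 × 350, A = 4 900 mm², y = 205 mm, Ī = 50 020 833 mm⁴.
Top flange: 100 × 30, A = 3 000 mm², y = 395 mm, Ī = 225 000 mm⁴.
Hole (subtracted): ⌀8, A = 50.2655 mm², y = 205 mm, Ī = 201.062 mm⁴.
By symmetry the centroid is at mid-height, ȳ = 205 mm.
Transfer each piece to the horizontal centroidal axis using Ī + A·d² with d = y − 205:
  bottom flange: d = -190 mm → contributes +108 525 000 mm⁴
  web: d = 0 mm → contributes +50 020 833 mm⁴
  top flange: d = 190 mm → contributes +108 525 000 mm⁴
  hole: d = 0 mm → contributes −201.062 mm⁴
Total I = 267 070 632 mm⁴.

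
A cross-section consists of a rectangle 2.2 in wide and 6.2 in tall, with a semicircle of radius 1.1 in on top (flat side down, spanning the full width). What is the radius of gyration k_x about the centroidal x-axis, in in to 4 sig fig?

Break the section into simple shapes (no overlaps), measuring from the bottom-left corner of the bounding box.
Rectangular body: 2.2 × 6.2, A = 13.64 in², y = 3.1 in, Ī = 43.6935 in⁴.
Semicircular cap: semicircle r = 1.1, A = 1.90066 in², y = 6.66685 in, Ī = 0.160695 in⁴.
Centroid: ȳ = ΣA·y / ΣA = 3.53624 in.
Transfer each piece to the centroidal x-axis using Ī + A·d² with d = y − 3.53624:
  rectangular body: d = -0.436236 in → contributes +46.2892 in⁴
  semicircular cap: d = 3.13062 in → contributes +18.7887 in⁴
Total I = 65.0778 in⁴.
Radius of gyration: k = √(I/A) = √(65.0778 / 15.5407) = 2.04636 in.

k_x ≈ 2.046 in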